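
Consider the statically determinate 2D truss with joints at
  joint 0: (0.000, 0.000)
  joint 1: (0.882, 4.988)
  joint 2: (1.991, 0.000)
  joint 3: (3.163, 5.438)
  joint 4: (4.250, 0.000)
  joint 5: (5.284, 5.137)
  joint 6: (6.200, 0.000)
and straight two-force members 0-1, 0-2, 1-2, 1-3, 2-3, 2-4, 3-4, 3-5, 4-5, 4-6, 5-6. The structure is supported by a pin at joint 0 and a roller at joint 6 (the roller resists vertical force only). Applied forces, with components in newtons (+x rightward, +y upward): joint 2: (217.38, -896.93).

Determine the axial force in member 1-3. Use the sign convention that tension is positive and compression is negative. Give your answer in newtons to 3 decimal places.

N=7 nodes, M=11 members, R=3 reactions → 2N=14, M+R=14
member 0 (0-1): L=5.0654, (cx,cy)=(0.1741,0.9847)
member 1 (0-2): L=1.9910, (cx,cy)=(1.0000,0.0000)
member 2 (1-2): L=5.1098, (cx,cy)=(0.2170,-0.9762)
member 3 (1-3): L=2.3250, (cx,cy)=(0.9811,0.1936)
member 4 (2-3): L=5.5629, (cx,cy)=(0.2107,0.9776)
member 5 (2-4): L=2.2590, (cx,cy)=(1.0000,0.0000)
member 6 (3-4): L=5.5456, (cx,cy)=(0.1960,-0.9806)
member 7 (3-5): L=2.1423, (cx,cy)=(0.9901,-0.1405)
member 8 (4-5): L=5.2400, (cx,cy)=(0.1973,0.9803)
member 9 (4-6): L=1.9500, (cx,cy)=(1.0000,0.0000)
member 10 (5-6): L=5.2180, (cx,cy)=(0.1755,-0.9845)
solve A·x = −loads:
  F[0-1] = -618.3457 N (compression)
  F[0-2] = +325.0483 N (tension)
  F[1-2] = +576.7122 N (tension)
  F[1-3] = -237.3222 N (compression)
  F[2-3] = +341.6324 N (tension)
  F[2-4] = +160.8584 N (tension)
  F[3-4] = -278.3443 N (compression)
  F[3-5] = -107.3646 N (compression)
  F[4-5] = +278.4192 N (tension)
  F[4-6] = +51.3599 N (tension)
  F[5-6] = -292.5735 N (compression)
  Rx@0 = -217.3800 N
  Ry@0 = +608.8997 N
  Ry@6 = +288.0303 N

-237.322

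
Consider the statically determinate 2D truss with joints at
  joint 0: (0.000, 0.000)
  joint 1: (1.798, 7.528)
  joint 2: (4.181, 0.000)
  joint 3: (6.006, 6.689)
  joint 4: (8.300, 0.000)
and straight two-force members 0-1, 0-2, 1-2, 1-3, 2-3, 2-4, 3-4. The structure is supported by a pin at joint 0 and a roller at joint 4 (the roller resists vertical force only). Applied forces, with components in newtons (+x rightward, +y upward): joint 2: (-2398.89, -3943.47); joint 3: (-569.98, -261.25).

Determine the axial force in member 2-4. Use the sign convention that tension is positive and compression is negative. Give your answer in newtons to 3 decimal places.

N=5 nodes, M=7 members, R=3 reactions → 2N=10, M+R=10
member 0 (0-1): L=7.7397, (cx,cy)=(0.2323,0.9726)
member 1 (0-2): L=4.1810, (cx,cy)=(1.0000,0.0000)
member 2 (1-2): L=7.8962, (cx,cy)=(0.3018,-0.9534)
member 3 (1-3): L=4.2908, (cx,cy)=(0.9807,-0.1955)
member 4 (2-3): L=6.9335, (cx,cy)=(0.2632,0.9647)
member 5 (2-4): L=4.1190, (cx,cy)=(1.0000,0.0000)
member 6 (3-4): L=7.0714, (cx,cy)=(0.3244,-0.9459)
solve A·x = −loads:
  F[0-1] = -2558.5571 N (compression)
  F[0-2] = -2374.4980 N (compression)
  F[1-2] = +2918.7894 N (tension)
  F[1-3] = -1504.2762 N (compression)
  F[2-3] = +1203.2009 N (tension)
  F[2-4] = +588.5586 N (tension)
  F[3-4] = -1814.2775 N (compression)
  Rx@0 = +2968.8700 N
  Ry@0 = +2488.5610 N
  Ry@4 = +1716.1590 N

588.559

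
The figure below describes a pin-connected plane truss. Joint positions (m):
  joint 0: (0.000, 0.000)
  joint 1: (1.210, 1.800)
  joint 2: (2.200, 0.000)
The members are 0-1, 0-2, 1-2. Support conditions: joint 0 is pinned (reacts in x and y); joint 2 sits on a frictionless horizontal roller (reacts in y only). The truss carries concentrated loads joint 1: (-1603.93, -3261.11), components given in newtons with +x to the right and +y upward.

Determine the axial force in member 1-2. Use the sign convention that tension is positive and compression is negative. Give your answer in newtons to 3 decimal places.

-549.299

N=3 nodes, M=3 members, R=3 reactions → 2N=6, M+R=6
member 0 (0-1): L=2.1689, (cx,cy)=(0.5579,0.8299)
member 1 (0-2): L=2.2000, (cx,cy)=(1.0000,0.0000)
member 2 (1-2): L=2.0543, (cx,cy)=(0.4819,-0.8762)
solve A·x = −loads:
  F[0-1] = -3349.5019 N (compression)
  F[0-2] = +264.7173 N (tension)
  F[1-2] = -549.2986 N (compression)
  Rx@0 = +1603.9300 N
  Ry@0 = +2779.8059 N
  Ry@2 = +481.3041 N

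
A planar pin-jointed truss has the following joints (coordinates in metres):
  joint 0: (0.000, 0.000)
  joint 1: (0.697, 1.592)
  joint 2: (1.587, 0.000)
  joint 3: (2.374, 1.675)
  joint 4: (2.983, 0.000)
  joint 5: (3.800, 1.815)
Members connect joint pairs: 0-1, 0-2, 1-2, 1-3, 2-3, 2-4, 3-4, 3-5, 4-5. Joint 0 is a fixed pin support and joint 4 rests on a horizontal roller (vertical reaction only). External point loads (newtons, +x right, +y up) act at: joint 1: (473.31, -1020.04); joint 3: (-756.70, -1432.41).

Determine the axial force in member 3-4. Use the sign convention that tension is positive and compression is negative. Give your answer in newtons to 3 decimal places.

-1283.256

N=6 nodes, M=9 members, R=3 reactions → 2N=12, M+R=12
member 0 (0-1): L=1.7379, (cx,cy)=(0.4011,0.9161)
member 1 (0-2): L=1.5870, (cx,cy)=(1.0000,0.0000)
member 2 (1-2): L=1.8239, (cx,cy)=(0.4880,-0.8729)
member 3 (1-3): L=1.6791, (cx,cy)=(0.9988,0.0494)
member 4 (2-3): L=1.8507, (cx,cy)=(0.4253,0.9051)
member 5 (2-4): L=1.3960, (cx,cy)=(1.0000,0.0000)
member 6 (3-4): L=1.7823, (cx,cy)=(0.3417,-0.9398)
member 7 (3-5): L=1.4329, (cx,cy)=(0.9952,0.0977)
member 8 (4-5): L=1.9904, (cx,cy)=(0.4105,0.9119)
solve A·x = −loads:
  F[0-1] = -1360.6589 N (compression)
  F[0-2] = +262.3163 N (tension)
  F[1-2] = +196.1618 N (tension)
  F[1-3] = -1116.1016 N (compression)
  F[2-3] = -189.1797 N (compression)
  F[2-4] = +438.4859 N (tension)
  F[3-4] = -1283.2556 N (compression)
  F[3-5] = -0.0000 N (compression)
  F[4-5] = +0.0000 N (tension)
  Rx@0 = +283.3900 N
  Ry@0 = +1246.4338 N
  Ry@4 = +1206.0162 N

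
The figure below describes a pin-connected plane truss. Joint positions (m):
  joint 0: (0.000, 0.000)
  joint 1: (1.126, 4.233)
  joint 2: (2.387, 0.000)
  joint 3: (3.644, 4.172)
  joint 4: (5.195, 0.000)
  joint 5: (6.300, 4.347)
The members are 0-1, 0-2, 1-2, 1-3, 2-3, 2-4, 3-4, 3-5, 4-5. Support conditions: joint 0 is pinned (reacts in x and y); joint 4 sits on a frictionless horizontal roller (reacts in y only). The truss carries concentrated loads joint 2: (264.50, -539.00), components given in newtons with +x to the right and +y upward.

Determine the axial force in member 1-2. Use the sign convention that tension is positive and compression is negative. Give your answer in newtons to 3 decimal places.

N=6 nodes, M=9 members, R=3 reactions → 2N=12, M+R=12
member 0 (0-1): L=4.3802, (cx,cy)=(0.2571,0.9664)
member 1 (0-2): L=2.3870, (cx,cy)=(1.0000,0.0000)
member 2 (1-2): L=4.4168, (cx,cy)=(0.2855,-0.9584)
member 3 (1-3): L=2.5187, (cx,cy)=(0.9997,-0.0242)
member 4 (2-3): L=4.3573, (cx,cy)=(0.2885,0.9575)
member 5 (2-4): L=2.8080, (cx,cy)=(1.0000,0.0000)
member 6 (3-4): L=4.4510, (cx,cy)=(0.3485,-0.9373)
member 7 (3-5): L=2.6618, (cx,cy)=(0.9978,0.0657)
member 8 (4-5): L=4.4852, (cx,cy)=(0.2464,0.9692)
solve A·x = −loads:
  F[0-1] = -301.4714 N (compression)
  F[0-2] = +341.9980 N (tension)
  F[1-2] = +308.1756 N (tension)
  F[1-3] = -165.5303 N (compression)
  F[2-3] = +254.4699 N (tension)
  F[2-4] = +92.0711 N (tension)
  F[3-4] = -264.2205 N (compression)
  F[3-5] = -0.0000 N (compression)
  F[4-5] = +0.0000 N (tension)
  Rx@0 = -264.5000 N
  Ry@0 = +291.3401 N
  Ry@4 = +247.6599 N

308.176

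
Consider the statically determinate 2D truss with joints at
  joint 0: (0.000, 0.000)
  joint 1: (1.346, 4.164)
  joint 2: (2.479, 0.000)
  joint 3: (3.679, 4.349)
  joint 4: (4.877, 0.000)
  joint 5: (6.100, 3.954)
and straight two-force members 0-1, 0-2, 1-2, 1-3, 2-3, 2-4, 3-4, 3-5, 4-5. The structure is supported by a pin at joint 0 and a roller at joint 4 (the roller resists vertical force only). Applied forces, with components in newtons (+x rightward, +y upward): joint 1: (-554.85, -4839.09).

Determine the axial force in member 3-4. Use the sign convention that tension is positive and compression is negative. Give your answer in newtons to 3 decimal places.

N=6 nodes, M=9 members, R=3 reactions → 2N=12, M+R=12
member 0 (0-1): L=4.3761, (cx,cy)=(0.3076,0.9515)
member 1 (0-2): L=2.4790, (cx,cy)=(1.0000,0.0000)
member 2 (1-2): L=4.3154, (cx,cy)=(0.2625,-0.9649)
member 3 (1-3): L=2.3403, (cx,cy)=(0.9969,0.0790)
member 4 (2-3): L=4.5115, (cx,cy)=(0.2660,0.9640)
member 5 (2-4): L=2.3980, (cx,cy)=(1.0000,0.0000)
member 6 (3-4): L=4.5110, (cx,cy)=(0.2656,-0.9641)
member 7 (3-5): L=2.4530, (cx,cy)=(0.9870,-0.1610)
member 8 (4-5): L=4.1388, (cx,cy)=(0.2955,0.9553)
solve A·x = −loads:
  F[0-1] = -4179.9144 N (compression)
  F[0-2] = +730.7952 N (tension)
  F[1-2] = -933.0615 N (compression)
  F[1-3] = -487.3461 N (compression)
  F[2-3] = +933.9731 N (tension)
  F[2-4] = +237.3975 N (tension)
  F[3-4] = -893.9039 N (compression)
  F[3-5] = +0.0000 N (tension)
  F[4-5] = -0.0000 N (compression)
  Rx@0 = +554.8500 N
  Ry@0 = +3977.2857 N
  Ry@4 = +861.8043 N

-893.904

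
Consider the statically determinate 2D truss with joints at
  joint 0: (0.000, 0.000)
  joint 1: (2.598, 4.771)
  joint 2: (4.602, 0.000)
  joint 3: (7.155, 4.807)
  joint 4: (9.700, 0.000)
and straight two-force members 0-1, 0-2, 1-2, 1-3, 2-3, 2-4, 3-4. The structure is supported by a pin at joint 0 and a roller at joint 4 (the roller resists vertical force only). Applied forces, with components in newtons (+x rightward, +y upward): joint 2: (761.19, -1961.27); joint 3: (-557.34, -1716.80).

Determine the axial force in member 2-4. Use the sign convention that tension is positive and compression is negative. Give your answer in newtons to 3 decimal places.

1016.863

N=5 nodes, M=7 members, R=3 reactions → 2N=10, M+R=10
member 0 (0-1): L=5.4325, (cx,cy)=(0.4782,0.8782)
member 1 (0-2): L=4.6020, (cx,cy)=(1.0000,0.0000)
member 2 (1-2): L=5.1748, (cx,cy)=(0.3873,-0.9220)
member 3 (1-3): L=4.5571, (cx,cy)=(1.0000,0.0079)
member 4 (2-3): L=5.4429, (cx,cy)=(0.4691,0.8832)
member 5 (2-4): L=5.0980, (cx,cy)=(1.0000,0.0000)
member 6 (3-4): L=5.4391, (cx,cy)=(0.4679,-0.8838)
solve A·x = −loads:
  F[0-1] = -2001.0827 N (compression)
  F[0-2] = +1160.8337 N (tension)
  F[1-2] = +1891.6777 N (tension)
  F[1-3] = -1689.6114 N (compression)
  F[2-3] = +245.9327 N (tension)
  F[2-4] = +1016.8634 N (tension)
  F[3-4] = -2173.2279 N (compression)
  Rx@0 = -203.8500 N
  Ry@0 = +1757.4169 N
  Ry@4 = +1920.6531 N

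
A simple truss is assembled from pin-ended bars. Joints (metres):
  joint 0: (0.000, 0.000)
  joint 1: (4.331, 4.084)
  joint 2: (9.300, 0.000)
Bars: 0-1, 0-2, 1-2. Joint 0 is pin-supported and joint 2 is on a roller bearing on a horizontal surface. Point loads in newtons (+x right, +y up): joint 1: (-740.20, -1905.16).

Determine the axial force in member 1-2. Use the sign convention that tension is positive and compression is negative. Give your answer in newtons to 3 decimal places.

N=3 nodes, M=3 members, R=3 reactions → 2N=6, M+R=6
member 0 (0-1): L=5.9529, (cx,cy)=(0.7275,0.6861)
member 1 (0-2): L=9.3000, (cx,cy)=(1.0000,0.0000)
member 2 (1-2): L=6.4320, (cx,cy)=(0.7725,-0.6350)
solve A·x = −loads:
  F[0-1] = -1957.5373 N (compression)
  F[0-2] = +684.0036 N (tension)
  F[1-2] = -885.3852 N (compression)
  Rx@0 = +740.2000 N
  Ry@0 = +1342.9803 N
  Ry@2 = +562.1797 N

-885.385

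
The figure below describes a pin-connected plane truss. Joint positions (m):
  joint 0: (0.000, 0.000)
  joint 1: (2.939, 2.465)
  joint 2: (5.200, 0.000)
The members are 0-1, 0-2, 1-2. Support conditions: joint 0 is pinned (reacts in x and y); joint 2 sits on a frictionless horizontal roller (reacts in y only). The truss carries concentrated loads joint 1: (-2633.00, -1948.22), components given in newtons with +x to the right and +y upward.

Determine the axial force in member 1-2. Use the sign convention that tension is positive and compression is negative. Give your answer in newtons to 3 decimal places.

N=3 nodes, M=3 members, R=3 reactions → 2N=6, M+R=6
member 0 (0-1): L=3.8359, (cx,cy)=(0.7662,0.6426)
member 1 (0-2): L=5.2000, (cx,cy)=(1.0000,0.0000)
member 2 (1-2): L=3.3449, (cx,cy)=(0.6760,-0.7369)
solve A·x = −loads:
  F[0-1] = -3260.4859 N (compression)
  F[0-2] = -134.8568 N (compression)
  F[1-2] = +199.5056 N (tension)
  Rx@0 = +2633.0000 N
  Ry@0 = +2095.2443 N
  Ry@2 = -147.0243 N

199.506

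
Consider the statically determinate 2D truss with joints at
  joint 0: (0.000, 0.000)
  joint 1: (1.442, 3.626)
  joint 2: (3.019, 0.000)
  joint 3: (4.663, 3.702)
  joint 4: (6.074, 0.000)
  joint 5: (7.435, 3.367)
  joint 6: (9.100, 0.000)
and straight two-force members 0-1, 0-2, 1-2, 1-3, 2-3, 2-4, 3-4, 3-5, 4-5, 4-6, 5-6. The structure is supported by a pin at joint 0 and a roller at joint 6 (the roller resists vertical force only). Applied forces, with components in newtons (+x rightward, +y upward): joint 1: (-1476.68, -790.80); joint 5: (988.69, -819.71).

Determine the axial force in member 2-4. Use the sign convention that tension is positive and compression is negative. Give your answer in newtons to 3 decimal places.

161.795

N=7 nodes, M=11 members, R=3 reactions → 2N=14, M+R=14
member 0 (0-1): L=3.9022, (cx,cy)=(0.3695,0.9292)
member 1 (0-2): L=3.0190, (cx,cy)=(1.0000,0.0000)
member 2 (1-2): L=3.9541, (cx,cy)=(0.3988,-0.9170)
member 3 (1-3): L=3.2219, (cx,cy)=(0.9997,0.0236)
member 4 (2-3): L=4.0506, (cx,cy)=(0.4059,0.9139)
member 5 (2-4): L=3.0550, (cx,cy)=(1.0000,0.0000)
member 6 (3-4): L=3.9618, (cx,cy)=(0.3562,-0.9344)
member 7 (3-5): L=2.7922, (cx,cy)=(0.9928,-0.1200)
member 8 (4-5): L=3.6317, (cx,cy)=(0.3748,0.9271)
member 9 (4-6): L=3.0260, (cx,cy)=(1.0000,0.0000)
member 10 (5-6): L=3.7562, (cx,cy)=(0.4433,-0.8964)
solve A·x = −loads:
  F[0-1] = -1117.1269 N (compression)
  F[0-2] = -75.1734 N (compression)
  F[1-2] = +293.9818 N (tension)
  F[1-3] = +946.8787 N (tension)
  F[2-3] = -294.9765 N (compression)
  F[2-4] = +161.7950 N (tension)
  F[3-4] = +165.2729 N (tension)
  F[3-5] = +773.6209 N (tension)
  F[4-5] = -166.5752 N (compression)
  F[4-6] = +283.0829 N (tension)
  F[5-6] = -638.6255 N (compression)
  Rx@0 = +487.9900 N
  Ry@0 = +1038.0534 N
  Ry@6 = +572.4566 N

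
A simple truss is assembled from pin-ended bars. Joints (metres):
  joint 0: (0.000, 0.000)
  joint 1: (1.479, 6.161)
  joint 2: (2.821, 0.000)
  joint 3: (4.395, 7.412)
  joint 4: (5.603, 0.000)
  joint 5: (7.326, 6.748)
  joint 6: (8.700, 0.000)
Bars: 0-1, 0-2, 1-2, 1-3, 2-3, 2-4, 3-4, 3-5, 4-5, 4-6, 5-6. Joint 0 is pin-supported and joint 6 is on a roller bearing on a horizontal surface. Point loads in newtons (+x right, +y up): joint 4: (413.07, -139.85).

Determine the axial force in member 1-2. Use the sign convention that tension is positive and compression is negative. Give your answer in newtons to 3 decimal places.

41.798

N=7 nodes, M=11 members, R=3 reactions → 2N=14, M+R=14
member 0 (0-1): L=6.3360, (cx,cy)=(0.2334,0.9724)
member 1 (0-2): L=2.8210, (cx,cy)=(1.0000,0.0000)
member 2 (1-2): L=6.3055, (cx,cy)=(0.2128,-0.9771)
member 3 (1-3): L=3.1730, (cx,cy)=(0.9190,0.3943)
member 4 (2-3): L=7.5773, (cx,cy)=(0.2077,0.9782)
member 5 (2-4): L=2.7820, (cx,cy)=(1.0000,0.0000)
member 6 (3-4): L=7.5098, (cx,cy)=(0.1609,-0.9870)
member 7 (3-5): L=3.0053, (cx,cy)=(0.9753,-0.2209)
member 8 (4-5): L=6.9645, (cx,cy)=(0.2474,0.9689)
member 9 (4-6): L=3.0970, (cx,cy)=(1.0000,0.0000)
member 10 (5-6): L=6.8865, (cx,cy)=(0.1995,-0.9799)
solve A·x = −loads:
  F[0-1] = -51.1978 N (compression)
  F[0-2] = +425.0209 N (tension)
  F[1-2] = +41.7975 N (tension)
  F[1-3] = -22.6842 N (compression)
  F[2-3] = -41.7506 N (compression)
  F[2-4] = +442.5894 N (tension)
  F[3-4] = +59.4094 N (tension)
  F[3-5] = -40.0660 N (compression)
  F[4-5] = +83.8198 N (tension)
  F[4-6] = +18.3390 N (tension)
  F[5-6] = -91.9147 N (compression)
  Rx@0 = -413.0700 N
  Ry@0 = +49.7834 N
  Ry@6 = +90.0666 N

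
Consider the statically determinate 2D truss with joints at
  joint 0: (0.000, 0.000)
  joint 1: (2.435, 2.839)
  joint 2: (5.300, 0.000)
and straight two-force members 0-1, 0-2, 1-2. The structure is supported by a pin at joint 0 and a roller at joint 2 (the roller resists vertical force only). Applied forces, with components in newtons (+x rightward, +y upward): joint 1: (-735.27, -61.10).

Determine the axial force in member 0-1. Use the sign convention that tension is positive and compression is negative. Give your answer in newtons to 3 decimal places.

-562.393

N=3 nodes, M=3 members, R=3 reactions → 2N=6, M+R=6
member 0 (0-1): L=3.7402, (cx,cy)=(0.6510,0.7590)
member 1 (0-2): L=5.3000, (cx,cy)=(1.0000,0.0000)
member 2 (1-2): L=4.0334, (cx,cy)=(0.7103,-0.7039)
solve A·x = −loads:
  F[0-1] = -562.3927 N (compression)
  F[0-2] = -369.1335 N (compression)
  F[1-2] = +519.6703 N (tension)
  Rx@0 = +735.2700 N
  Ry@0 = +426.8836 N
  Ry@2 = -365.7836 N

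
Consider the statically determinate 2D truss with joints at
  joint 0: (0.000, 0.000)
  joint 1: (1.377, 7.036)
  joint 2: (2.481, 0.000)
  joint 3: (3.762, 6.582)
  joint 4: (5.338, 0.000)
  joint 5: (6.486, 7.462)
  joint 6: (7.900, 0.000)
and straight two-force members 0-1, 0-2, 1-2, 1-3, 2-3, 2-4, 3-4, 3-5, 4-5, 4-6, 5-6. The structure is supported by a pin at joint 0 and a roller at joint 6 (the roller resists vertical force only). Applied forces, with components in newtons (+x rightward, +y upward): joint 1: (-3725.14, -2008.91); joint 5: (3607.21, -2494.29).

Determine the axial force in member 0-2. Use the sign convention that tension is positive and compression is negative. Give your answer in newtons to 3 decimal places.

276.561

N=7 nodes, M=11 members, R=3 reactions → 2N=14, M+R=14
member 0 (0-1): L=7.1695, (cx,cy)=(0.1921,0.9814)
member 1 (0-2): L=2.4810, (cx,cy)=(1.0000,0.0000)
member 2 (1-2): L=7.1221, (cx,cy)=(0.1550,-0.9879)
member 3 (1-3): L=2.4278, (cx,cy)=(0.9824,-0.1870)
member 4 (2-3): L=6.7055, (cx,cy)=(0.1910,0.9816)
member 5 (2-4): L=2.8570, (cx,cy)=(1.0000,0.0000)
member 6 (3-4): L=6.7680, (cx,cy)=(0.2329,-0.9725)
member 7 (3-5): L=2.8626, (cx,cy)=(0.9516,0.3074)
member 8 (4-5): L=7.5498, (cx,cy)=(0.1521,0.9884)
member 9 (4-6): L=2.5620, (cx,cy)=(1.0000,0.0000)
member 10 (5-6): L=7.5948, (cx,cy)=(0.1862,-0.9825)
solve A·x = −loads:
  F[0-1] = -2053.9524 N (compression)
  F[0-2] = +276.5607 N (tension)
  F[1-2] = -654.4284 N (compression)
  F[1-3] = +3493.7213 N (tension)
  F[2-3] = +658.6486 N (tension)
  F[2-4] = +49.2908 N (tension)
  F[3-4] = +1103.5253 N (tension)
  F[3-5] = +3468.9302 N (tension)
  F[4-5] = -1085.8162 N (compression)
  F[4-6] = +471.3625 N (tension)
  F[5-6] = -2531.7535 N (compression)
  Rx@0 = +117.9300 N
  Ry@0 = +2015.7127 N
  Ry@6 = +2487.4873 N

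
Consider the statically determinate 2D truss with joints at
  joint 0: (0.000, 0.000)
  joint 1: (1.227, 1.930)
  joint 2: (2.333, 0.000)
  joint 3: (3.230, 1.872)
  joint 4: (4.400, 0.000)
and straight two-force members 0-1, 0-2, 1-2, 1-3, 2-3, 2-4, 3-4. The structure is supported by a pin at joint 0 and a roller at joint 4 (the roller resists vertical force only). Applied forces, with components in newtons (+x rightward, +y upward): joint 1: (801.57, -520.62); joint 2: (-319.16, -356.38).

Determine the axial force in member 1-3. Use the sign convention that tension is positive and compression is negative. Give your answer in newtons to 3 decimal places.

-747.125

N=5 nodes, M=7 members, R=3 reactions → 2N=10, M+R=10
member 0 (0-1): L=2.2870, (cx,cy)=(0.5365,0.8439)
member 1 (0-2): L=2.3330, (cx,cy)=(1.0000,0.0000)
member 2 (1-2): L=2.2244, (cx,cy)=(0.4972,-0.8676)
member 3 (1-3): L=2.0038, (cx,cy)=(0.9996,-0.0289)
member 4 (2-3): L=2.0758, (cx,cy)=(0.4321,0.9018)
member 5 (2-4): L=2.0670, (cx,cy)=(1.0000,0.0000)
member 6 (3-4): L=2.2076, (cx,cy)=(0.5300,-0.8480)
solve A·x = −loads:
  F[0-1] = -226.6369 N (compression)
  F[0-2] = +604.0024 N (tension)
  F[1-2] = -354.6854 N (compression)
  F[1-3] = -747.1246 N (compression)
  F[2-3] = +736.4219 N (tension)
  F[2-4] = +428.5888 N (tension)
  F[3-4] = -808.6598 N (compression)
  Rx@0 = -482.4100 N
  Ry@0 = +191.2579 N
  Ry@4 = +685.7421 N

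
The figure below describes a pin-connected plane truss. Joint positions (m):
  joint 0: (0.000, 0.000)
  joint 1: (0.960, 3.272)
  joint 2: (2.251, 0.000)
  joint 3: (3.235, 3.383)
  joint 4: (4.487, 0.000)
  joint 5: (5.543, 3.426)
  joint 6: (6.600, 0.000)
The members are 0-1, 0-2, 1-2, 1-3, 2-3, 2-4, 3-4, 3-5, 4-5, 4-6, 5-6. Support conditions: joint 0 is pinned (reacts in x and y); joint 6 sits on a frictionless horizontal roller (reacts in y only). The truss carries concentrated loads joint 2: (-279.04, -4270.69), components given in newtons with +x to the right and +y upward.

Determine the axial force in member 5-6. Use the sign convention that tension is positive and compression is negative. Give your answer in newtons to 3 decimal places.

-1524.311

N=7 nodes, M=11 members, R=3 reactions → 2N=14, M+R=14
member 0 (0-1): L=3.4099, (cx,cy)=(0.2815,0.9596)
member 1 (0-2): L=2.2510, (cx,cy)=(1.0000,0.0000)
member 2 (1-2): L=3.5175, (cx,cy)=(0.3670,-0.9302)
member 3 (1-3): L=2.2777, (cx,cy)=(0.9988,0.0487)
member 4 (2-3): L=3.5232, (cx,cy)=(0.2793,0.9602)
member 5 (2-4): L=2.2360, (cx,cy)=(1.0000,0.0000)
member 6 (3-4): L=3.6072, (cx,cy)=(0.3471,-0.9378)
member 7 (3-5): L=2.3084, (cx,cy)=(0.9998,0.0186)
member 8 (4-5): L=3.5851, (cx,cy)=(0.2946,0.9556)
member 9 (4-6): L=2.1130, (cx,cy)=(1.0000,0.0000)
member 10 (5-6): L=3.5853, (cx,cy)=(0.2948,-0.9556)
solve A·x = −loads:
  F[0-1] = -2932.7495 N (compression)
  F[0-2] = +546.6204 N (tension)
  F[1-2] = +2925.6254 N (tension)
  F[1-3] = -1901.6950 N (compression)
  F[2-3] = +1613.4447 N (tension)
  F[2-4] = +1448.8141 N (tension)
  F[3-4] = -1571.0616 N (compression)
  F[3-5] = -903.6875 N (compression)
  F[4-5] = +1541.8010 N (tension)
  F[4-6] = +449.3836 N (tension)
  F[5-6] = -1524.3112 N (compression)
  Rx@0 = +279.0400 N
  Ry@0 = +2814.1259 N
  Ry@6 = +1456.5641 N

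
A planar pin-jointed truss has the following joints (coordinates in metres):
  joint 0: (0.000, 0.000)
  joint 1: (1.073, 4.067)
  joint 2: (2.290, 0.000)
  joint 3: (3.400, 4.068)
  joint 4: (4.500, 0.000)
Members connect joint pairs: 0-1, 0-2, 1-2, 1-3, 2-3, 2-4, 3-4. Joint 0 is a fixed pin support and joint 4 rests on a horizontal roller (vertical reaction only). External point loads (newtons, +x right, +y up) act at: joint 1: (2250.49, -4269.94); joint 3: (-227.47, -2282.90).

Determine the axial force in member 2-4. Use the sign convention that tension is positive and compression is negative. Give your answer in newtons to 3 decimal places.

1236.097

N=5 nodes, M=7 members, R=3 reactions → 2N=10, M+R=10
member 0 (0-1): L=4.2062, (cx,cy)=(0.2551,0.9669)
member 1 (0-2): L=2.2900, (cx,cy)=(1.0000,0.0000)
member 2 (1-2): L=4.2452, (cx,cy)=(0.2867,-0.9580)
member 3 (1-3): L=2.3270, (cx,cy)=(1.0000,0.0004)
member 4 (2-3): L=4.2167, (cx,cy)=(0.2632,0.9647)
member 5 (2-4): L=2.2100, (cx,cy)=(1.0000,0.0000)
member 6 (3-4): L=4.2141, (cx,cy)=(0.2610,-0.9653)
solve A·x = −loads:
  F[0-1] = -2049.3326 N (compression)
  F[0-2] = +2545.8084 N (tension)
  F[1-2] = -2389.6075 N (compression)
  F[1-3] = -2088.2310 N (compression)
  F[2-3] = +2373.0021 N (tension)
  F[2-4] = +1236.0969 N (tension)
  F[3-4] = -4735.4854 N (compression)
  Rx@0 = -2023.0200 N
  Ry@0 = +1981.5288 N
  Ry@4 = +4571.3112 N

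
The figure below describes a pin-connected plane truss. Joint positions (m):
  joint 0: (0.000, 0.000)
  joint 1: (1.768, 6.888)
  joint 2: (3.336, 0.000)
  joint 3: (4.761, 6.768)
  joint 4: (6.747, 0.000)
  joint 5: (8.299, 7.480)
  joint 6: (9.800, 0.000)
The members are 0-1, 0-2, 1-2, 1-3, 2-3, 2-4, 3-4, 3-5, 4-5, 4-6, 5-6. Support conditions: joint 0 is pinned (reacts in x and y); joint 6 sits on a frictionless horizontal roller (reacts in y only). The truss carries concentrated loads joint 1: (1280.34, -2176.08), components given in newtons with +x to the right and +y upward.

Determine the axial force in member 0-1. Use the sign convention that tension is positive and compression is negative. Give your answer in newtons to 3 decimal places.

-912.245

N=7 nodes, M=11 members, R=3 reactions → 2N=14, M+R=14
member 0 (0-1): L=7.1113, (cx,cy)=(0.2486,0.9686)
member 1 (0-2): L=3.3360, (cx,cy)=(1.0000,0.0000)
member 2 (1-2): L=7.0642, (cx,cy)=(0.2220,-0.9751)
member 3 (1-3): L=2.9954, (cx,cy)=(0.9992,-0.0401)
member 4 (2-3): L=6.9164, (cx,cy)=(0.2060,0.9785)
member 5 (2-4): L=3.4110, (cx,cy)=(1.0000,0.0000)
member 6 (3-4): L=7.0534, (cx,cy)=(0.2816,-0.9595)
member 7 (3-5): L=3.6089, (cx,cy)=(0.9803,0.1973)
member 8 (4-5): L=7.6393, (cx,cy)=(0.2032,0.9791)
member 9 (4-6): L=3.0530, (cx,cy)=(1.0000,0.0000)
member 10 (5-6): L=7.6291, (cx,cy)=(0.1967,-0.9805)
solve A·x = −loads:
  F[0-1] = -912.2445 N (compression)
  F[0-2] = +1507.1413 N (tension)
  F[1-2] = -1275.2108 N (compression)
  F[1-3] = -1225.0742 N (compression)
  F[2-3] = +1270.6624 N (tension)
  F[2-4] = +962.2932 N (tension)
  F[3-4] = -1462.4352 N (compression)
  F[3-5] = -561.5560 N (compression)
  F[4-5] = +1433.1547 N (tension)
  F[4-6] = +259.3597 N (tension)
  F[5-6] = -1318.2445 N (compression)
  Rx@0 = -1280.3400 N
  Ry@0 = +883.6013 N
  Ry@6 = +1292.4787 N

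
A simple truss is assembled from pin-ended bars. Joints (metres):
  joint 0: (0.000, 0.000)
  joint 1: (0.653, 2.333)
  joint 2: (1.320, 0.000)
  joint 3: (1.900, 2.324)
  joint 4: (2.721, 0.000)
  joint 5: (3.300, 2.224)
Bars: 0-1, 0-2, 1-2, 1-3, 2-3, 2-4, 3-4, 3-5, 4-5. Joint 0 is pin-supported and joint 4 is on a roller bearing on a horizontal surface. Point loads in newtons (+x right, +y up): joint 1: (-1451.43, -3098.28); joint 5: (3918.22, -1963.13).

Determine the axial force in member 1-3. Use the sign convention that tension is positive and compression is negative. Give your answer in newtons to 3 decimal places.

N=6 nodes, M=9 members, R=3 reactions → 2N=12, M+R=12
member 0 (0-1): L=2.4227, (cx,cy)=(0.2695,0.9630)
member 1 (0-2): L=1.3200, (cx,cy)=(1.0000,0.0000)
member 2 (1-2): L=2.4265, (cx,cy)=(0.2749,-0.9615)
member 3 (1-3): L=1.2470, (cx,cy)=(1.0000,-0.0072)
member 4 (2-3): L=2.3953, (cx,cy)=(0.2421,0.9702)
member 5 (2-4): L=1.4010, (cx,cy)=(1.0000,0.0000)
member 6 (3-4): L=2.4648, (cx,cy)=(0.3331,-0.9429)
member 7 (3-5): L=1.4036, (cx,cy)=(0.9975,-0.0712)
member 8 (4-5): L=2.2981, (cx,cy)=(0.2519,0.9677)
solve A·x = −loads:
  F[0-1] = +21.8847 N (tension)
  F[0-2] = +2460.8912 N (tension)
  F[1-2] = -3262.0057 N (compression)
  F[1-3] = +2354.0646 N (tension)
  F[2-3] = +3232.5427 N (tension)
  F[2-4] = +781.4802 N (tension)
  F[3-4] = -3637.6959 N (compression)
  F[3-5] = +4359.5206 N (tension)
  F[4-5] = -1707.6113 N (compression)
  Rx@0 = -2466.7900 N
  Ry@0 = -21.0747 N
  Ry@4 = +5082.4847 N

2354.065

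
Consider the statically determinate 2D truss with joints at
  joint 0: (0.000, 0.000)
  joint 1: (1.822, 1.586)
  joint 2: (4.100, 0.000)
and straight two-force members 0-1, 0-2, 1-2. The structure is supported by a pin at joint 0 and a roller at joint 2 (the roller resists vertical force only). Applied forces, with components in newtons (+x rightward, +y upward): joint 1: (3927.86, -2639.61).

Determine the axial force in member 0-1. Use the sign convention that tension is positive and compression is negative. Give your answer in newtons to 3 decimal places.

80.446

N=3 nodes, M=3 members, R=3 reactions → 2N=6, M+R=6
member 0 (0-1): L=2.4156, (cx,cy)=(0.7543,0.6566)
member 1 (0-2): L=4.1000, (cx,cy)=(1.0000,0.0000)
member 2 (1-2): L=2.7757, (cx,cy)=(0.8207,-0.5714)
solve A·x = −loads:
  F[0-1] = +80.4458 N (tension)
  F[0-2] = +3867.1824 N (tension)
  F[1-2] = -4712.1406 N (compression)
  Rx@0 = -3927.8600 N
  Ry@0 = -52.8181 N
  Ry@2 = +2692.4281 N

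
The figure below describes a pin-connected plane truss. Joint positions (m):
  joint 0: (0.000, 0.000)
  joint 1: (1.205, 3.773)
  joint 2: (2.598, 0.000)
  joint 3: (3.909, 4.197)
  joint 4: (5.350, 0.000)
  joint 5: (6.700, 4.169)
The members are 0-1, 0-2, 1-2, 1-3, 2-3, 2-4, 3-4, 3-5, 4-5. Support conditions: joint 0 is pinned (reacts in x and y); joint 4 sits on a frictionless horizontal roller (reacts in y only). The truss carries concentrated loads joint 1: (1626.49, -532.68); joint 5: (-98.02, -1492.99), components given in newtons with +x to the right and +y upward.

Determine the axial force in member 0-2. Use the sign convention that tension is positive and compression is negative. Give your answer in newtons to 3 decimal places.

1198.011

N=6 nodes, M=9 members, R=3 reactions → 2N=12, M+R=12
member 0 (0-1): L=3.9608, (cx,cy)=(0.3042,0.9526)
member 1 (0-2): L=2.5980, (cx,cy)=(1.0000,0.0000)
member 2 (1-2): L=4.0219, (cx,cy)=(0.3464,-0.9381)
member 3 (1-3): L=2.7370, (cx,cy)=(0.9879,0.1549)
member 4 (2-3): L=4.3970, (cx,cy)=(0.2982,0.9545)
member 5 (2-4): L=2.7520, (cx,cy)=(1.0000,0.0000)
member 6 (3-4): L=4.4375, (cx,cy)=(0.3247,-0.9458)
member 7 (3-5): L=2.7911, (cx,cy)=(0.9999,-0.0100)
member 8 (4-5): L=4.3821, (cx,cy)=(0.3081,0.9514)
solve A·x = −loads:
  F[0-1] = +1086.1954 N (tension)
  F[0-2] = +1198.0112 N (tension)
  F[1-2] = -1784.1437 N (compression)
  F[1-3] = -686.3778 N (compression)
  F[2-3] = +1753.4685 N (tension)
  F[2-4] = +57.2606 N (tension)
  F[3-4] = -1661.2723 N (compression)
  F[3-5] = +384.2093 N (tension)
  F[4-5] = -1565.2641 N (compression)
  Rx@0 = -1528.4700 N
  Ry@0 = -1034.7064 N
  Ry@4 = +3060.3764 N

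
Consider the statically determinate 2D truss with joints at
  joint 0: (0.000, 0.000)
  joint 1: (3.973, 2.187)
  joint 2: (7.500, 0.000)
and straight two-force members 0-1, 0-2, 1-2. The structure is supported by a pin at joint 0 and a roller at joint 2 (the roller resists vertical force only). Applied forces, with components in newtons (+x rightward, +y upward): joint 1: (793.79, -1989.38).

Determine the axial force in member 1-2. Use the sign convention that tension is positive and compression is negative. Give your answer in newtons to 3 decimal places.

-2438.988

N=3 nodes, M=3 members, R=3 reactions → 2N=6, M+R=6
member 0 (0-1): L=4.5352, (cx,cy)=(0.8760,0.4822)
member 1 (0-2): L=7.5000, (cx,cy)=(1.0000,0.0000)
member 2 (1-2): L=4.1500, (cx,cy)=(0.8499,-0.5270)
solve A·x = −loads:
  F[0-1] = -1460.0236 N (compression)
  F[0-2] = +2072.8343 N (tension)
  F[1-2] = -2438.9883 N (compression)
  Rx@0 = -793.7900 N
  Ry@0 = +704.0699 N
  Ry@2 = +1285.3101 N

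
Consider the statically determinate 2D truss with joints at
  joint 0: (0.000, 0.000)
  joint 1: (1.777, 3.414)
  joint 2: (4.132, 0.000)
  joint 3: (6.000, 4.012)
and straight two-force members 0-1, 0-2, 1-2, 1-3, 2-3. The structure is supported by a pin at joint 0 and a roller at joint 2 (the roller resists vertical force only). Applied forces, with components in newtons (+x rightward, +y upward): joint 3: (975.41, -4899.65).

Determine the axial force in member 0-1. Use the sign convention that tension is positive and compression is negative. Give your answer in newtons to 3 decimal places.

N=4 nodes, M=5 members, R=3 reactions → 2N=8, M+R=8
member 0 (0-1): L=3.8488, (cx,cy)=(0.4617,0.8870)
member 1 (0-2): L=4.1320, (cx,cy)=(1.0000,0.0000)
member 2 (1-2): L=4.1475, (cx,cy)=(0.5678,-0.8232)
member 3 (1-3): L=4.2651, (cx,cy)=(0.9901,0.1402)
member 4 (2-3): L=4.4256, (cx,cy)=(0.4221,0.9066)
solve A·x = −loads:
  F[0-1] = +3564.8277 N (tension)
  F[0-2] = -670.4869 N (compression)
  F[1-2] = -3241.6805 N (compression)
  F[1-3] = +3521.3629 N (tension)
  F[2-3] = -5949.3194 N (compression)
  Rx@0 = -975.4100 N
  Ry@0 = -3162.1227 N
  Ry@2 = +8061.7727 N

3564.828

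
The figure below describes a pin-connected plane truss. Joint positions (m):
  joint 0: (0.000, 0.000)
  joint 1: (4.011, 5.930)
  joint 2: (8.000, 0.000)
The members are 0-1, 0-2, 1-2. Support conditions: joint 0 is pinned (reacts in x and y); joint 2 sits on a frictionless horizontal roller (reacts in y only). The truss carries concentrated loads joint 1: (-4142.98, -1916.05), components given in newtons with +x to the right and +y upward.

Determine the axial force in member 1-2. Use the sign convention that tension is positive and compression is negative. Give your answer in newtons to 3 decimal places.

N=3 nodes, M=3 members, R=3 reactions → 2N=6, M+R=6
member 0 (0-1): L=7.1591, (cx,cy)=(0.5603,0.8283)
member 1 (0-2): L=8.0000, (cx,cy)=(1.0000,0.0000)
member 2 (1-2): L=7.1468, (cx,cy)=(0.5582,-0.8297)
solve A·x = −loads:
  F[0-1] = -4860.9280 N (compression)
  F[0-2] = -1419.5757 N (compression)
  F[1-2] = +2543.3568 N (tension)
  Rx@0 = +4142.9800 N
  Ry@0 = +4026.3744 N
  Ry@2 = -2110.3244 N

2543.357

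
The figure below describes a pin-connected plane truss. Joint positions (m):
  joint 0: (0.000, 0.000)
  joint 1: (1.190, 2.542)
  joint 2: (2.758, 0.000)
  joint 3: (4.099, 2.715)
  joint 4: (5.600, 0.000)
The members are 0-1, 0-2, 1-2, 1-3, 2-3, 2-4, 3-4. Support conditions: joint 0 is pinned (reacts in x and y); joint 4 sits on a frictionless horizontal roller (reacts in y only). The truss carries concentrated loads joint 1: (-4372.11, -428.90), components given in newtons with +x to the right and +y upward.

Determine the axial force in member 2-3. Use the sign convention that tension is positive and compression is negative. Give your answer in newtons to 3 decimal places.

N=5 nodes, M=7 members, R=3 reactions → 2N=10, M+R=10
member 0 (0-1): L=2.8068, (cx,cy)=(0.4240,0.9057)
member 1 (0-2): L=2.7580, (cx,cy)=(1.0000,0.0000)
member 2 (1-2): L=2.9867, (cx,cy)=(0.5250,-0.8511)
member 3 (1-3): L=2.9141, (cx,cy)=(0.9982,0.0594)
member 4 (2-3): L=3.0281, (cx,cy)=(0.4428,0.8966)
member 5 (2-4): L=2.8420, (cx,cy)=(1.0000,0.0000)
member 6 (3-4): L=3.1023, (cx,cy)=(0.4838,-0.8752)
solve A·x = −loads:
  F[0-1] = -2564.2644 N (compression)
  F[0-2] = -3284.9198 N (compression)
  F[1-2] = +2367.4203 N (tension)
  F[1-3] = +2045.6467 N (tension)
  F[2-3] = -2247.3058 N (compression)
  F[2-4] = -1046.8214 N (compression)
  F[3-4] = +2163.5892 N (tension)
  Rx@0 = +4372.1100 N
  Ry@0 = +2322.3844 N
  Ry@4 = -1893.4844 N

-2247.306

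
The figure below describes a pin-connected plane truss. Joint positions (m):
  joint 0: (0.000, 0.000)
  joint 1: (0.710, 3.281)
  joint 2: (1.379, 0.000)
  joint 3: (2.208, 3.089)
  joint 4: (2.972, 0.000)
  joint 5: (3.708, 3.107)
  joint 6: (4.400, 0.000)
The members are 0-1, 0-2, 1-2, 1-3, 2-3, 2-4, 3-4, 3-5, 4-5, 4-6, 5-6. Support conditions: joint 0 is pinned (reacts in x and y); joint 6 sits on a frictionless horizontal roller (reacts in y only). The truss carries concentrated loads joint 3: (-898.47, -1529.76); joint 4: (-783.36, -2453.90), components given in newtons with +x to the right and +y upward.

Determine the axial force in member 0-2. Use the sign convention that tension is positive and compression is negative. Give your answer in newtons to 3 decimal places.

N=7 nodes, M=11 members, R=3 reactions → 2N=14, M+R=14
member 0 (0-1): L=3.3569, (cx,cy)=(0.2115,0.9774)
member 1 (0-2): L=1.3790, (cx,cy)=(1.0000,0.0000)
member 2 (1-2): L=3.3485, (cx,cy)=(0.1998,-0.9798)
member 3 (1-3): L=1.5103, (cx,cy)=(0.9919,-0.1271)
member 4 (2-3): L=3.1983, (cx,cy)=(0.2592,0.9658)
member 5 (2-4): L=1.5930, (cx,cy)=(1.0000,0.0000)
member 6 (3-4): L=3.1821, (cx,cy)=(0.2401,-0.9707)
member 7 (3-5): L=1.5001, (cx,cy)=(0.9999,0.0120)
member 8 (4-5): L=3.1930, (cx,cy)=(0.2305,0.9731)
member 9 (4-6): L=1.4280, (cx,cy)=(1.0000,0.0000)
member 10 (5-6): L=3.1831, (cx,cy)=(0.2174,-0.9761)
solve A·x = −loads:
  F[0-1] = -2239.9404 N (compression)
  F[0-2] = -1208.0781 N (compression)
  F[1-2] = +2357.9069 N (tension)
  F[1-3] = -952.5681 N (compression)
  F[2-3] = -2392.1221 N (compression)
  F[2-4] = -116.9538 N (compression)
  F[3-4] = +669.1559 N (tension)
  F[3-5] = -827.1265 N (compression)
  F[4-5] = +1854.2503 N (tension)
  F[4-6] = +399.6523 N (tension)
  F[5-6] = -1838.3597 N (compression)
  Rx@0 = +1681.8300 N
  Ry@0 = +2189.2675 N
  Ry@6 = +1794.3925 N

-1208.078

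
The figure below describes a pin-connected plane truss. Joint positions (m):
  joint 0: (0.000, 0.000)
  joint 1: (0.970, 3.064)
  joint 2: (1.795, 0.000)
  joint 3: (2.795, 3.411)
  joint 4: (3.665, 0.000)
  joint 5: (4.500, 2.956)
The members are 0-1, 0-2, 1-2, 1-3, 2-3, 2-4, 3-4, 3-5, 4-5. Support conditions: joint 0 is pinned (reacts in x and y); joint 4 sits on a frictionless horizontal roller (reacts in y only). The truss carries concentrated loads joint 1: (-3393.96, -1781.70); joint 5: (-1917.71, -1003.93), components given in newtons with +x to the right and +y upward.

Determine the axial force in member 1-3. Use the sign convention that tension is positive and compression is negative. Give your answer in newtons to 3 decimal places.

N=6 nodes, M=9 members, R=3 reactions → 2N=12, M+R=12
member 0 (0-1): L=3.2139, (cx,cy)=(0.3018,0.9534)
member 1 (0-2): L=1.7950, (cx,cy)=(1.0000,0.0000)
member 2 (1-2): L=3.1731, (cx,cy)=(0.2600,-0.9656)
member 3 (1-3): L=1.8577, (cx,cy)=(0.9824,0.1868)
member 4 (2-3): L=3.5546, (cx,cy)=(0.2813,0.9596)
member 5 (2-4): L=1.8700, (cx,cy)=(1.0000,0.0000)
member 6 (3-4): L=3.5202, (cx,cy)=(0.2471,-0.9690)
member 7 (3-5): L=1.7647, (cx,cy)=(0.9662,-0.2578)
member 8 (4-5): L=3.0717, (cx,cy)=(0.2718,0.9623)
solve A·x = −loads:
  F[0-1] = -5732.8983 N (compression)
  F[0-2] = -3581.3879 N (compression)
  F[1-2] = +3940.8888 N (tension)
  F[1-3] = +650.5114 N (tension)
  F[2-3] = -3965.5217 N (compression)
  F[2-4] = -1441.1580 N (compression)
  F[3-4] = +4220.2874 N (tension)
  F[3-5] = -1572.7527 N (compression)
  F[4-5] = -1464.5998 N (compression)
  Rx@0 = +5311.6700 N
  Ry@0 = +5465.5509 N
  Ry@4 = -2679.9209 N

650.511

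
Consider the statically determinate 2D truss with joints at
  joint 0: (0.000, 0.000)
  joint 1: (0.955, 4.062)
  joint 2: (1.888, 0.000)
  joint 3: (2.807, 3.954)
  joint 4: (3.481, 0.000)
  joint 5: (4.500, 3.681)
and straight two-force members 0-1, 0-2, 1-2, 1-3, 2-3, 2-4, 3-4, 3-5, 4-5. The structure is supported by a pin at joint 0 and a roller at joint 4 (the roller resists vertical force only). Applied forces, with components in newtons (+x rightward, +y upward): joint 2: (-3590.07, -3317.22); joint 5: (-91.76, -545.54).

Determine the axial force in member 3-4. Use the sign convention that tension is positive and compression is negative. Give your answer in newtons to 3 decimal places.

N=6 nodes, M=9 members, R=3 reactions → 2N=12, M+R=12
member 0 (0-1): L=4.1728, (cx,cy)=(0.2289,0.9735)
member 1 (0-2): L=1.8880, (cx,cy)=(1.0000,0.0000)
member 2 (1-2): L=4.1678, (cx,cy)=(0.2239,-0.9746)
member 3 (1-3): L=1.8551, (cx,cy)=(0.9983,-0.0582)
member 4 (2-3): L=4.0594, (cx,cy)=(0.2264,0.9740)
member 5 (2-4): L=1.5930, (cx,cy)=(1.0000,0.0000)
member 6 (3-4): L=4.0110, (cx,cy)=(0.1680,-0.9858)
member 7 (3-5): L=1.7149, (cx,cy)=(0.9872,-0.1592)
member 8 (4-5): L=3.8194, (cx,cy)=(0.2668,0.9638)
solve A·x = −loads:
  F[0-1] = -1495.0669 N (compression)
  F[0-2] = -3339.6605 N (compression)
  F[1-2] = +1534.3071 N (tension)
  F[1-3] = -686.8052 N (compression)
  F[2-3] = +1870.4131 N (tension)
  F[2-4] = +170.4403 N (tension)
  F[3-4] = -1897.9703 N (compression)
  F[3-5] = +57.4607 N (tension)
  F[4-5] = -556.5659 N (compression)
  Rx@0 = +3681.8300 N
  Ry@0 = +1455.3849 N
  Ry@4 = +2407.3751 N

-1897.970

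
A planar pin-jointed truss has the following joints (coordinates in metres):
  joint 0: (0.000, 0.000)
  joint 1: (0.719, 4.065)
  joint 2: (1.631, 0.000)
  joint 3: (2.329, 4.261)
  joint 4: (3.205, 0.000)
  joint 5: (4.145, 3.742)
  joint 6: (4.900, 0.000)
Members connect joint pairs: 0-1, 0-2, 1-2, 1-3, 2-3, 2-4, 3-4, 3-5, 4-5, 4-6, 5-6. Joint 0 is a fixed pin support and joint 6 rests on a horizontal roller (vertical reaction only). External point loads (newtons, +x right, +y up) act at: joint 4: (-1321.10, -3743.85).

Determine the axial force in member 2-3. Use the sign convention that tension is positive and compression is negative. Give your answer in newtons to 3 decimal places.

-1249.931

N=7 nodes, M=11 members, R=3 reactions → 2N=14, M+R=14
member 0 (0-1): L=4.1281, (cx,cy)=(0.1742,0.9847)
member 1 (0-2): L=1.6310, (cx,cy)=(1.0000,0.0000)
member 2 (1-2): L=4.1660, (cx,cy)=(0.2189,-0.9757)
member 3 (1-3): L=1.6219, (cx,cy)=(0.9927,0.1208)
member 4 (2-3): L=4.3178, (cx,cy)=(0.1617,0.9868)
member 5 (2-4): L=1.5740, (cx,cy)=(1.0000,0.0000)
member 6 (3-4): L=4.3501, (cx,cy)=(0.2014,-0.9795)
member 7 (3-5): L=1.8887, (cx,cy)=(0.9615,-0.2748)
member 8 (4-5): L=3.8583, (cx,cy)=(0.2436,0.9699)
member 9 (4-6): L=1.6950, (cx,cy)=(1.0000,0.0000)
member 10 (5-6): L=3.8174, (cx,cy)=(0.1978,-0.9802)
solve A·x = −loads:
  F[0-1] = -1315.1686 N (compression)
  F[0-2] = -1092.0341 N (compression)
  F[1-2] = +1264.1529 N (tension)
  F[1-3] = -509.5390 N (compression)
  F[2-3] = -1249.9305 N (compression)
  F[2-4] = -613.2357 N (compression)
  F[3-4] = +1624.1095 N (tension)
  F[3-5] = -1076.3531 N (compression)
  F[4-5] = +2219.9027 N (tension)
  F[4-6] = +494.0758 N (tension)
  F[5-6] = -2498.1296 N (compression)
  Rx@0 = +1321.1000 N
  Ry@0 = +1295.0665 N
  Ry@6 = +2448.7835 N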